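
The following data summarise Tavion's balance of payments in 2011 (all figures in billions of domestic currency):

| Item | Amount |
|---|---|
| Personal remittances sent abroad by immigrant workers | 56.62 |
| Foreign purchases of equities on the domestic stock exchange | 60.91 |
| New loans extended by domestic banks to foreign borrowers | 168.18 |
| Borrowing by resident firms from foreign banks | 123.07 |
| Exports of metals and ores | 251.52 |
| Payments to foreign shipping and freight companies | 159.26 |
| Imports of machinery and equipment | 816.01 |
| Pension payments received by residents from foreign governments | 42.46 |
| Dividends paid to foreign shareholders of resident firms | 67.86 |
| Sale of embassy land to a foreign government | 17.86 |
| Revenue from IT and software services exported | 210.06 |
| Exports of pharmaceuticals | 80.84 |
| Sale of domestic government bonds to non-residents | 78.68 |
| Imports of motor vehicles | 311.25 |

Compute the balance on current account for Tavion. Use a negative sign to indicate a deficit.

Goods: -311.25 + 80.84 + 251.52 - 816.01 = -794.90
Services: 210.06 - 159.26 = 50.80
Primary income: -67.86
Secondary income: 42.46 - 56.62 = -14.16
Current account = (-794.90) + 50.80 + (-67.86) + (-14.16) = -826.12
(Excluded from the current account — financial account: foreign purchases of equities on the domestic stock exchange 60.91, new loans extended by domestic banks to foreign borrowers 168.18, borrowing by resident firms from foreign banks 123.07, sale of domestic government bonds to non-residents 78.68; capital account: sale of embassy land to a foreign government 17.86.)

-826.12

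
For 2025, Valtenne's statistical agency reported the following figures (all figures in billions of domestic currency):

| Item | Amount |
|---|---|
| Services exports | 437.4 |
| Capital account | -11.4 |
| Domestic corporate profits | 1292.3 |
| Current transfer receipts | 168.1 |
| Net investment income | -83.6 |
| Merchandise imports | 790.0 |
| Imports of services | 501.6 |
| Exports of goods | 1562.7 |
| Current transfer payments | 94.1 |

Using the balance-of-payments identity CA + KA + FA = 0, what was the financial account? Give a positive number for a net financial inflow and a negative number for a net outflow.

Goods balance = 1562.7 - 790.0 = 772.7
Services balance = 437.4 - 501.6 = -64.2
Trade balance (goods + services) = 772.7 + (-64.2) = 708.5
Net primary income = -83.6
Net secondary income = 168.1 - 94.1 = 74.0
Current account = 708.5 + (-83.6) + 74.0 = 698.9
Financial account = -(698.9 + (-11.4)) = -687.5

-687.5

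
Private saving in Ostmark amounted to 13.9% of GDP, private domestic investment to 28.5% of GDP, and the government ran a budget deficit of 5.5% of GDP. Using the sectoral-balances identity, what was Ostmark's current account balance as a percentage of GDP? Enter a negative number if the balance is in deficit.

-20.1

By the sectoral-balances identity, CA = (S_private - I) + (T - G).
Private balance = 13.9 - 28.5 = -14.6
Government balance (T - G) = -5.5
CA = -14.6 + (-5.5) = -20.1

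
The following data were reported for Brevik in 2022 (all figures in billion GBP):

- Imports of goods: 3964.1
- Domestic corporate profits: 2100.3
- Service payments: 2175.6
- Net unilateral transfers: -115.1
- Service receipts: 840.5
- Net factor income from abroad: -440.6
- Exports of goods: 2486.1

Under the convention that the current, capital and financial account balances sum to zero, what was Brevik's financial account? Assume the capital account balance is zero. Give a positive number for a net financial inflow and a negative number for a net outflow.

Goods balance = 2486.1 - 3964.1 = -1478.0
Services balance = 840.5 - 2175.6 = -1335.1
Trade balance (goods + services) = -1478.0 + (-1335.1) = -2813.1
Net primary income = -440.6
Net secondary income = -115.1
Current account = -2813.1 + (-440.6) + (-115.1) = -3368.8
Financial account = -(-3368.8) = 3368.8

3368.8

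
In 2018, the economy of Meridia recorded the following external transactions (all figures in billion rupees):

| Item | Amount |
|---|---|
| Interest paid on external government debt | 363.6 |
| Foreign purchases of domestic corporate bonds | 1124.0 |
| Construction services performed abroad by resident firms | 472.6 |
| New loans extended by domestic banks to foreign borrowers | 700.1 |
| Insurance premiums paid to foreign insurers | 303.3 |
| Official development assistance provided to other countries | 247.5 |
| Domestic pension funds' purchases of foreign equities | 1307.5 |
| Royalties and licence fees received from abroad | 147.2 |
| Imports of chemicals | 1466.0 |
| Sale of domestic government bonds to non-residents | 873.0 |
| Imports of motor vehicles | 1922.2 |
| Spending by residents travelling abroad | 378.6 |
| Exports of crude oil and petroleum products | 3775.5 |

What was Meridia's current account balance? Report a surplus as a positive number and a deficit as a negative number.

Goods: -1466.0 + 3775.5 - 1922.2 = 387.3
Services: 147.2 + 472.6 - 303.3 - 378.6 = -62.1
Primary income: -363.6
Secondary income: -247.5
Current account = 387.3 + (-62.1) + (-363.6) + (-247.5) = -285.9
(Excluded from the current account — financial account: foreign purchases of domestic corporate bonds 1124.0, new loans extended by domestic banks to foreign borrowers 700.1, domestic pension funds' purchases of foreign equities 1307.5, sale of domestic government bonds to non-residents 873.0.)

-285.9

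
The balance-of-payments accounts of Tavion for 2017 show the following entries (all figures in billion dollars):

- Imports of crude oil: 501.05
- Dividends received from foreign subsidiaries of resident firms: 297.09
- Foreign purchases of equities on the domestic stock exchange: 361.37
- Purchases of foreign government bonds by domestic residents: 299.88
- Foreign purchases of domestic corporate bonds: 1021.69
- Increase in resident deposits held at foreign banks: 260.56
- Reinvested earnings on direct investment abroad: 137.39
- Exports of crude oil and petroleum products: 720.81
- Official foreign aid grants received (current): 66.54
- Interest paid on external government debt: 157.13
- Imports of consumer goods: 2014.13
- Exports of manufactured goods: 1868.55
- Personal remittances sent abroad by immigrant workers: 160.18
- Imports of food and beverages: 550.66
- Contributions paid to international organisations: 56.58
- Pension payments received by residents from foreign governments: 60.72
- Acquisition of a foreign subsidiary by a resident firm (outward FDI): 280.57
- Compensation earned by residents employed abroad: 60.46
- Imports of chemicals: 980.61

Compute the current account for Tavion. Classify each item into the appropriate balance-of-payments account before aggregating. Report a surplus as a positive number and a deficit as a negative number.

-1208.78

Goods: -2014.13 - 550.66 - 501.05 + 720.81 - 980.61 + 1868.55 = -1457.09
Primary income: 60.46 + 297.09 - 157.13 + 137.39 = 337.81
Secondary income: -160.18 + 60.72 + 66.54 - 56.58 = -89.50
Current account = (-1457.09) + 337.81 + (-89.50) = -1208.78
(Excluded from the current account — financial account: foreign purchases of equities on the domestic stock exchange 361.37, purchases of foreign government bonds by domestic residents 299.88, foreign purchases of domestic corporate bonds 1021.69, increase in resident deposits held at foreign banks 260.56, acquisition of a foreign subsidiary by a resident firm (outward FDI) 280.57.)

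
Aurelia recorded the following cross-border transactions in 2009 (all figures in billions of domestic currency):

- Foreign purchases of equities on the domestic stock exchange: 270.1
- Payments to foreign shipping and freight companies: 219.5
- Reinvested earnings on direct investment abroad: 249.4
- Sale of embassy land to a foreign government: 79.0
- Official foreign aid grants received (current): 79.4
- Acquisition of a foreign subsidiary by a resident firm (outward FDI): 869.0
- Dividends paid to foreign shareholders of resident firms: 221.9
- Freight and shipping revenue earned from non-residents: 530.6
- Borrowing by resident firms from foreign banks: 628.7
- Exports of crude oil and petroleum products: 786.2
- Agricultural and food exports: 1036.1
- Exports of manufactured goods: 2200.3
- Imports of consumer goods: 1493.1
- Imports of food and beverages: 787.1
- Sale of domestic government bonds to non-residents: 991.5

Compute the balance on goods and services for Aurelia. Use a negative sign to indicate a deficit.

Goods: 786.2 + 1036.1 - 787.1 + 2200.3 - 1493.1 = 1742.4
Services: -219.5 + 530.6 = 311.1
Trade balance = 1742.4 + 311.1 = 2053.5
(Excluded from the trade balance — financial account: foreign purchases of equities on the domestic stock exchange 270.1, acquisition of a foreign subsidiary by a resident firm (outward FDI) 869.0, borrowing by resident firms from foreign banks 628.7, sale of domestic government bonds to non-residents 991.5; primary income: reinvested earnings on direct investment abroad 249.4, dividends paid to foreign shareholders of resident firms 221.9; capital account: sale of embassy land to a foreign government 79.0; secondary income: official foreign aid grants received (current) 79.4.)

2053.5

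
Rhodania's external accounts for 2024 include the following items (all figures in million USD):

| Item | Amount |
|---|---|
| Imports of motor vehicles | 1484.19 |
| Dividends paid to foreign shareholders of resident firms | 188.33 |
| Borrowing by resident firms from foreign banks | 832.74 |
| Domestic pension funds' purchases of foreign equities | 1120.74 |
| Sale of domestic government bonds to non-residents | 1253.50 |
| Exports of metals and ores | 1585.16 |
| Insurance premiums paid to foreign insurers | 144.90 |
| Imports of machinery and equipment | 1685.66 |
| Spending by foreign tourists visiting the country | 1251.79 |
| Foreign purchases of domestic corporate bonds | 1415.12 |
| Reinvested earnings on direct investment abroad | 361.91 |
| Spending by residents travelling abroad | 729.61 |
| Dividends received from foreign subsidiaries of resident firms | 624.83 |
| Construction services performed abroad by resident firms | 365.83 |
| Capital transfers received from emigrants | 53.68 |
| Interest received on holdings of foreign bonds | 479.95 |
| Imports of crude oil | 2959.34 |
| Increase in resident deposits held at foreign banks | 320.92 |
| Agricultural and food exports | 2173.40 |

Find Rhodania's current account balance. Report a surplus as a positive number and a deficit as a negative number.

Goods: -1484.19 + 1585.16 - 2959.34 + 2173.40 - 1685.66 = -2370.63
Services: -729.61 - 144.90 + 365.83 + 1251.79 = 743.11
Primary income: 361.91 - 188.33 + 624.83 + 479.95 = 1278.36
Current account = (-2370.63) + 743.11 + 1278.36 = -349.16
(Excluded from the current account — financial account: borrowing by resident firms from foreign banks 832.74, domestic pension funds' purchases of foreign equities 1120.74, sale of domestic government bonds to non-residents 1253.50, foreign purchases of domestic corporate bonds 1415.12, increase in resident deposits held at foreign banks 320.92; capital account: capital transfers received from emigrants 53.68.)

-349.16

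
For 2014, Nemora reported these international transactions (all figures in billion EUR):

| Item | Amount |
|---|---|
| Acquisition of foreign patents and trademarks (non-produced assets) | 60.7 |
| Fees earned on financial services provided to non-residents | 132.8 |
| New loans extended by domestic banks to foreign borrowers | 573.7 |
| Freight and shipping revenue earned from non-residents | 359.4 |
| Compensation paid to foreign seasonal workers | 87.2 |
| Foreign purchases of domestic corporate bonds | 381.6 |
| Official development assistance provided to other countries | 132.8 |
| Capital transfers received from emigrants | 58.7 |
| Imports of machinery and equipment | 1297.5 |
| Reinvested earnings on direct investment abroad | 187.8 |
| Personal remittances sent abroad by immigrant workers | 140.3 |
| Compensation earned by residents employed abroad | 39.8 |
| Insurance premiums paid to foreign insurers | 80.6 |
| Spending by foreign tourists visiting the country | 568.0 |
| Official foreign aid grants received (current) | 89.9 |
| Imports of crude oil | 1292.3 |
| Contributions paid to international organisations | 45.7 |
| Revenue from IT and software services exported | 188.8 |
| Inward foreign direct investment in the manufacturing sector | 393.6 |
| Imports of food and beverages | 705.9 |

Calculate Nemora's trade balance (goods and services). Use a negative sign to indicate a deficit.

-2127.3

Goods: -1292.3 - 1297.5 - 705.9 = -3295.7
Services: 359.4 - 80.6 + 188.8 + 132.8 + 568.0 = 1168.4
Trade balance = -3295.7 + 1168.4 = -2127.3
(Excluded from the trade balance — capital account: acquisition of foreign patents and trademarks (non-produced assets) 60.7, capital transfers received from emigrants 58.7; financial account: new loans extended by domestic banks to foreign borrowers 573.7, foreign purchases of domestic corporate bonds 381.6, inward foreign direct investment in the manufacturing sector 393.6; primary income: compensation paid to foreign seasonal workers 87.2, reinvested earnings on direct investment abroad 187.8, compensation earned by residents employed abroad 39.8; secondary income: official development assistance provided to other countries 132.8, personal remittances sent abroad by immigrant workers 140.3, official foreign aid grants received (current) 89.9, contributions paid to international organisations 45.7.)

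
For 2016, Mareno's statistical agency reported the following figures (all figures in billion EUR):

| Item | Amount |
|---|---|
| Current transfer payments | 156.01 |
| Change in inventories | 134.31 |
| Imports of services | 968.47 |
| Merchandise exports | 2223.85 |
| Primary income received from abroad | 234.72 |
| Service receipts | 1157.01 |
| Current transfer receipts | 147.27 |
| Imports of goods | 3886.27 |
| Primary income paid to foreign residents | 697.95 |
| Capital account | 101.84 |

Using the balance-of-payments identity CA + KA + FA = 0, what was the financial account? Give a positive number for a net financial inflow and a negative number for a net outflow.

Goods balance = 2223.85 - 3886.27 = -1662.42
Services balance = 1157.01 - 968.47 = 188.54
Trade balance (goods + services) = -1662.42 + 188.54 = -1473.88
Net primary income = 234.72 - 697.95 = -463.23
Net secondary income = 147.27 - 156.01 = -8.74
Current account = -1473.88 + (-463.23) + (-8.74) = -1945.85
Financial account = -(-1945.85 + 101.84) = 1844.01

1844.01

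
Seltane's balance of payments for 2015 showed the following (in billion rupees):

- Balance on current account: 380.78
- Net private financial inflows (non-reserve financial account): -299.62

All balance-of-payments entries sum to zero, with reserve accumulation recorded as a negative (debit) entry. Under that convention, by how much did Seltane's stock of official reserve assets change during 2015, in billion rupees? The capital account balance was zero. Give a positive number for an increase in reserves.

Official reserve transactions balance = -(380.78 + (-299.62)) = -81.16
An accumulation of reserves is recorded as a debit (negative entry), so the change in the stock of reserves is the negative of that balance.
Change in official reserves = -(-81.16) = 81.16

81.16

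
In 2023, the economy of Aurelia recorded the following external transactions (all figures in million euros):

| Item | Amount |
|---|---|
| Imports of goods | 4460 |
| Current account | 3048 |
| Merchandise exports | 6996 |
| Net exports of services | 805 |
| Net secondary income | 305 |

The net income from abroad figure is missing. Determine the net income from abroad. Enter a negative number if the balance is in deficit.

Current account = goods balance + services balance + net primary income + net secondary income
Sum of the known components = 3646
Net income from abroad = CA - (known components) = 3048 - 3646 = -598

-598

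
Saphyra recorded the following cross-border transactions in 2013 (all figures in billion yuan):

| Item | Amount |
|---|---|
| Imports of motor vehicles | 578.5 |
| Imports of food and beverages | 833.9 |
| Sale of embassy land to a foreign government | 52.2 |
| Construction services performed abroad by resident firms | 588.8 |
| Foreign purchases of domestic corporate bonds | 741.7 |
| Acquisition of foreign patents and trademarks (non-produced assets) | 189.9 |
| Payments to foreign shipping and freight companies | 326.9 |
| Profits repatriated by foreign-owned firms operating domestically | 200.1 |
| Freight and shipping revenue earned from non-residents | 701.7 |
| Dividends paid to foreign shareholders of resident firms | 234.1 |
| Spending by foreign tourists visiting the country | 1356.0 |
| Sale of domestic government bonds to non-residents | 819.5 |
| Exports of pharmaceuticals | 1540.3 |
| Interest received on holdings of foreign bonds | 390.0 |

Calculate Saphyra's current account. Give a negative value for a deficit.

2403.3

Goods: -578.5 + 1540.3 - 833.9 = 127.9
Services: 1356.0 + 588.8 - 326.9 + 701.7 = 2319.6
Primary income: -200.1 + 390.0 - 234.1 = -44.2
Current account = 127.9 + 2319.6 + (-44.2) = 2403.3
(Excluded from the current account — capital account: sale of embassy land to a foreign government 52.2, acquisition of foreign patents and trademarks (non-produced assets) 189.9; financial account: foreign purchases of domestic corporate bonds 741.7, sale of domestic government bonds to non-residents 819.5.)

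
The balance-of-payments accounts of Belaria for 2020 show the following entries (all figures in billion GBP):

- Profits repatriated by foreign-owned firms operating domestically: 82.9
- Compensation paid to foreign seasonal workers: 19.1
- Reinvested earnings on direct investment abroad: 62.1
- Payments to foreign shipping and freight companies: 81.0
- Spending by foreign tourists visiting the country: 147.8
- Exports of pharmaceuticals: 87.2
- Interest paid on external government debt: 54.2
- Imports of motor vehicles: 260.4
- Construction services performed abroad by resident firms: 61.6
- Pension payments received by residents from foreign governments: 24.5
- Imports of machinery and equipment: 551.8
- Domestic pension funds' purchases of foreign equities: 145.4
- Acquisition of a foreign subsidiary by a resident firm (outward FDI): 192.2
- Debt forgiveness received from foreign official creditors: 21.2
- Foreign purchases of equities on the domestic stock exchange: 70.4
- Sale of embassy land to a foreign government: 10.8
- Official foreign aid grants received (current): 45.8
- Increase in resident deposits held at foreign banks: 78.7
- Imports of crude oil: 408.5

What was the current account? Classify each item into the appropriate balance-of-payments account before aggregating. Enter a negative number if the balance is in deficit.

-1028.9

Goods: 87.2 - 408.5 - 260.4 - 551.8 = -1133.5
Services: 147.8 - 81.0 + 61.6 = 128.4
Primary income: -54.2 - 19.1 + 62.1 - 82.9 = -94.1
Secondary income: 45.8 + 24.5 = 70.3
Current account = (-1133.5) + 128.4 + (-94.1) + 70.3 = -1028.9
(Excluded from the current account — financial account: domestic pension funds' purchases of foreign equities 145.4, acquisition of a foreign subsidiary by a resident firm (outward FDI) 192.2, foreign purchases of equities on the domestic stock exchange 70.4, increase in resident deposits held at foreign banks 78.7; capital account: debt forgiveness received from foreign official creditors 21.2, sale of embassy land to a foreign government 10.8.)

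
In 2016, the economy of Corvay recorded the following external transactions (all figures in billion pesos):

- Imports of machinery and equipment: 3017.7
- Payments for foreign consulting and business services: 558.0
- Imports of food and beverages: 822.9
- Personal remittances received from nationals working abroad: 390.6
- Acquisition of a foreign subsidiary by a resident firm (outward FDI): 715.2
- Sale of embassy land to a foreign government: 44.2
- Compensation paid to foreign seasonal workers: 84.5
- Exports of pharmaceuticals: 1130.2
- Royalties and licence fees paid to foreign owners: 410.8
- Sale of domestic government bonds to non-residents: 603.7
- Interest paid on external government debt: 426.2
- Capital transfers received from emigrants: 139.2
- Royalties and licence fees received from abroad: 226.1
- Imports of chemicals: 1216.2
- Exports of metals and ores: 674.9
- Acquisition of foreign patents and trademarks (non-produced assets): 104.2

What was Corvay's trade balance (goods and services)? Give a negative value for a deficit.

-3994.4

Goods: -3017.7 - 1216.2 + 1130.2 - 822.9 + 674.9 = -3251.7
Services: -558.0 + 226.1 - 410.8 = -742.7
Trade balance = -3251.7 + (-742.7) = -3994.4
(Excluded from the trade balance — secondary income: personal remittances received from nationals working abroad 390.6; financial account: acquisition of a foreign subsidiary by a resident firm (outward FDI) 715.2, sale of domestic government bonds to non-residents 603.7; capital account: sale of embassy land to a foreign government 44.2, capital transfers received from emigrants 139.2, acquisition of foreign patents and trademarks (non-produced assets) 104.2; primary income: compensation paid to foreign seasonal workers 84.5, interest paid on external government debt 426.2.)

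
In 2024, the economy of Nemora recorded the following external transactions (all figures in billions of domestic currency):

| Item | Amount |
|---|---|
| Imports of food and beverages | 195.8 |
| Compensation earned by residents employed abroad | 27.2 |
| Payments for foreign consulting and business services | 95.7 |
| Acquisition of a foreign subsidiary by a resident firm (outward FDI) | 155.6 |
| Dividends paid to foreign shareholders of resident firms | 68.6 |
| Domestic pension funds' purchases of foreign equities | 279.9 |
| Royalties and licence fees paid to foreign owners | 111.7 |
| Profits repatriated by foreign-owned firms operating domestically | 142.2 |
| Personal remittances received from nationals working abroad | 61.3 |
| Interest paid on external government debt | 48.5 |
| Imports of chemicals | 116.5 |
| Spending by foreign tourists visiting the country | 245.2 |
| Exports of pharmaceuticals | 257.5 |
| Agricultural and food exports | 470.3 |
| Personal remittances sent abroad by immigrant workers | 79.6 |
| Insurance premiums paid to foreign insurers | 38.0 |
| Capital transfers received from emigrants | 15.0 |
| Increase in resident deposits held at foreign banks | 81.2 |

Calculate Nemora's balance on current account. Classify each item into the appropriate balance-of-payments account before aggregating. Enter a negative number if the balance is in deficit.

Goods: 470.3 + 257.5 - 195.8 - 116.5 = 415.5
Services: 245.2 - 38.0 - 95.7 - 111.7 = -0.2
Primary income: -142.2 - 68.6 - 48.5 + 27.2 = -232.1
Secondary income: -79.6 + 61.3 = -18.3
Current account = 415.5 + (-0.2) + (-232.1) + (-18.3) = 164.9
(Excluded from the current account — financial account: acquisition of a foreign subsidiary by a resident firm (outward FDI) 155.6, domestic pension funds' purchases of foreign equities 279.9, increase in resident deposits held at foreign banks 81.2; capital account: capital transfers received from emigrants 15.0.)

164.9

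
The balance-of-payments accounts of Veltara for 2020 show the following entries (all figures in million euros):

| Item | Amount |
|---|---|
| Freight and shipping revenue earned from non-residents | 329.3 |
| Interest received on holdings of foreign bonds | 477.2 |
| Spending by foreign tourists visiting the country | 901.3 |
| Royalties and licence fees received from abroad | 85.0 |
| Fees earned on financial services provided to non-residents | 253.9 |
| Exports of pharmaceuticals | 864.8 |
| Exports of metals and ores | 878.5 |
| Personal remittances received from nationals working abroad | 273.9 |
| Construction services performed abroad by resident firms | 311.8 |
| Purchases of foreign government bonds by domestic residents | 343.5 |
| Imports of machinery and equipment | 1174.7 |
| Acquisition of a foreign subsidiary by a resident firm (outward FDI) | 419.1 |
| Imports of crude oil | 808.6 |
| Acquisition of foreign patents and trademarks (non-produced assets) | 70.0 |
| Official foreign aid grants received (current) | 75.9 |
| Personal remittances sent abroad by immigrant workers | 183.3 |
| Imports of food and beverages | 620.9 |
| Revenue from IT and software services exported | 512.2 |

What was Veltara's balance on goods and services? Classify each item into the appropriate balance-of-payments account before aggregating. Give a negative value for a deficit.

Goods: 878.5 - 1174.7 - 620.9 + 864.8 - 808.6 = -860.9
Services: 901.3 + 85.0 + 253.9 + 311.8 + 512.2 + 329.3 = 2393.5
Trade balance = -860.9 + 2393.5 = 1532.6
(Excluded from the trade balance — primary income: interest received on holdings of foreign bonds 477.2; secondary income: personal remittances received from nationals working abroad 273.9, official foreign aid grants received (current) 75.9, personal remittances sent abroad by immigrant workers 183.3; financial account: purchases of foreign government bonds by domestic residents 343.5, acquisition of a foreign subsidiary by a resident firm (outward FDI) 419.1; capital account: acquisition of foreign patents and trademarks (non-produced assets) 70.0.)

1532.6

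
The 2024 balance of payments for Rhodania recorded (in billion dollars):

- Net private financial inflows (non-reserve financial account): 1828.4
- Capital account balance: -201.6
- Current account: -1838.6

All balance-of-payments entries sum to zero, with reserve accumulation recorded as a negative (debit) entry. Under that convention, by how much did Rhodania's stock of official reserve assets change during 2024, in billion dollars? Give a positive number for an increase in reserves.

-211.8

Official reserve transactions balance = -((-1838.6) + (-201.6) + 1828.4) = 211.8
An accumulation of reserves is recorded as a debit (negative entry), so the change in the stock of reserves is the negative of that balance.
Change in official reserves = -(211.8) = -211.8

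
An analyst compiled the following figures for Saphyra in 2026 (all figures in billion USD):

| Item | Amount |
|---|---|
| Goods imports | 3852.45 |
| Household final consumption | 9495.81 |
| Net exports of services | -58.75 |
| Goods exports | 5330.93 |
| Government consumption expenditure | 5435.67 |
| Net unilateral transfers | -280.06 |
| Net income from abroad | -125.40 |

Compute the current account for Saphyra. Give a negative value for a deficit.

Goods balance = 5330.93 - 3852.45 = 1478.48
Services balance = -58.75
Trade balance (goods + services) = 1478.48 + (-58.75) = 1419.73
Net primary income = -125.40
Net secondary income = -280.06
Current account = 1419.73 + (-125.40) + (-280.06) = 1014.27

1014.27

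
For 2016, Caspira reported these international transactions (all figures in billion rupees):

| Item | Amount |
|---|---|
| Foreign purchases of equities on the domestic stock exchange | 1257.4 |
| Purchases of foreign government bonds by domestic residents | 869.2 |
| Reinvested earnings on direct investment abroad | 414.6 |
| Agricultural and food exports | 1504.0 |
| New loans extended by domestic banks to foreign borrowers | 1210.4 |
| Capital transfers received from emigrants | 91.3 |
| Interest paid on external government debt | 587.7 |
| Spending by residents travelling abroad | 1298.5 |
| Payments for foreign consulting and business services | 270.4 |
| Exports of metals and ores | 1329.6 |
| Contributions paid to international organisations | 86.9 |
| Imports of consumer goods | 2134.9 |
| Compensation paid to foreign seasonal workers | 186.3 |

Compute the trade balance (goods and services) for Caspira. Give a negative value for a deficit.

-870.2

Goods: 1329.6 - 2134.9 + 1504.0 = 698.7
Services: -270.4 - 1298.5 = -1568.9
Trade balance = 698.7 + (-1568.9) = -870.2
(Excluded from the trade balance — financial account: foreign purchases of equities on the domestic stock exchange 1257.4, purchases of foreign government bonds by domestic residents 869.2, new loans extended by domestic banks to foreign borrowers 1210.4; primary income: reinvested earnings on direct investment abroad 414.6, interest paid on external government debt 587.7, compensation paid to foreign seasonal workers 186.3; capital account: capital transfers received from emigrants 91.3; secondary income: contributions paid to international organisations 86.9.)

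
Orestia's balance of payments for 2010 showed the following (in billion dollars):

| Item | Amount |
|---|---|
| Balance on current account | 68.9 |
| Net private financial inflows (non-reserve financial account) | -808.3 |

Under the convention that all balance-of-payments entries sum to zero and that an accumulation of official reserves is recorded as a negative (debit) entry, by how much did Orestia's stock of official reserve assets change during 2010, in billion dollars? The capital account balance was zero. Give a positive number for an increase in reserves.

-739.4

Official reserve transactions balance = -(68.9 + (-808.3)) = 739.4
An accumulation of reserves is recorded as a debit (negative entry), so the change in the stock of reserves is the negative of that balance.
Change in official reserves = -(739.4) = -739.4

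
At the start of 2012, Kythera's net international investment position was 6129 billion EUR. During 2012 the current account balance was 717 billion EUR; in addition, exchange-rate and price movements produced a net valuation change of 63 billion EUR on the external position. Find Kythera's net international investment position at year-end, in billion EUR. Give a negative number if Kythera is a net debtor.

6909

Change in NIIP = current account + net valuation change = 717 + 63 = 780
End-of-year NIIP = 6129 + 780 = 6909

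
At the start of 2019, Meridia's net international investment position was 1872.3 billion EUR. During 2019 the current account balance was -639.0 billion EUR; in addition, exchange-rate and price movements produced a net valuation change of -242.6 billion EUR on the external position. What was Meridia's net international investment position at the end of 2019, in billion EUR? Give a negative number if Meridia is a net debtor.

990.7

Change in NIIP = current account + net valuation change = -639.0 + (-242.6) = -881.6
End-of-year NIIP = 1872.3 + (-881.6) = 990.7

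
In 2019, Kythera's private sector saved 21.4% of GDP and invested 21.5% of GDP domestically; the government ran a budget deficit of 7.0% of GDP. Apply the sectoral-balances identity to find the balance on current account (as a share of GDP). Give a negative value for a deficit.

By the sectoral-balances identity, CA = (S_private - I) + (T - G).
Private balance = 21.4 - 21.5 = -0.1
Government balance (T - G) = -7.0
CA = -0.1 + (-7.0) = -7.1

-7.1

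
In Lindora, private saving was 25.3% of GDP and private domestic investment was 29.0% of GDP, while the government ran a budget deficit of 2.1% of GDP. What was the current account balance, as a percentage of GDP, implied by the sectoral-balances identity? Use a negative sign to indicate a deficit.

-5.8

By the sectoral-balances identity, CA = (S_private - I) + (T - G).
Private balance = 25.3 - 29.0 = -3.7
Government balance (T - G) = -2.1
CA = -3.7 + (-2.1) = -5.8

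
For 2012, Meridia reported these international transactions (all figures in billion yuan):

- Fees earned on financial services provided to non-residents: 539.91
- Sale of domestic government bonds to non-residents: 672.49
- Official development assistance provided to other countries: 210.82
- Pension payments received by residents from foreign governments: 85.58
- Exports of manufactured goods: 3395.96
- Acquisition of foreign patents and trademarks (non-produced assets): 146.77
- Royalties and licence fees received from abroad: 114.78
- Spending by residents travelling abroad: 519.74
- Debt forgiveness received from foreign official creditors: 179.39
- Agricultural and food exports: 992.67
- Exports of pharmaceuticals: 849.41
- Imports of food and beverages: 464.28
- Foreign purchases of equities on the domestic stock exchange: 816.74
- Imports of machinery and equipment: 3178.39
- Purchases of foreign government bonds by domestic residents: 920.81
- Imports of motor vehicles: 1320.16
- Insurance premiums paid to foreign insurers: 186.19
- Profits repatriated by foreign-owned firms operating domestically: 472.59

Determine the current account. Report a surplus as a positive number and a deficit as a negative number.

-373.86

Goods: -1320.16 + 992.67 + 849.41 - 3178.39 - 464.28 + 3395.96 = 275.21
Services: 114.78 - 186.19 - 519.74 + 539.91 = -51.24
Primary income: -472.59
Secondary income: 85.58 - 210.82 = -125.24
Current account = 275.21 + (-51.24) + (-472.59) + (-125.24) = -373.86
(Excluded from the current account — financial account: sale of domestic government bonds to non-residents 672.49, foreign purchases of equities on the domestic stock exchange 816.74, purchases of foreign government bonds by domestic residents 920.81; capital account: acquisition of foreign patents and trademarks (non-produced assets) 146.77, debt forgiveness received from foreign official creditors 179.39.)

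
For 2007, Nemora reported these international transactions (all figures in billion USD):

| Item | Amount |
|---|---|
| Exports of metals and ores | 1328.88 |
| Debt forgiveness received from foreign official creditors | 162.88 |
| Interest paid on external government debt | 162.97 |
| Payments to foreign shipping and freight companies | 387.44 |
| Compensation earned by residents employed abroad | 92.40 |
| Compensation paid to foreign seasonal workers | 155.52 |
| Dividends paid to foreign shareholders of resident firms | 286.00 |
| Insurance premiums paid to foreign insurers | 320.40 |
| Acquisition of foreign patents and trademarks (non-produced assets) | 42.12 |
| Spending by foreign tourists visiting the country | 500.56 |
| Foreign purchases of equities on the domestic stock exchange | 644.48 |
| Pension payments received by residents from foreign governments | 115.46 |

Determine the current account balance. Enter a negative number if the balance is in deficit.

724.97

Goods: 1328.88
Services: -320.40 + 500.56 - 387.44 = -207.28
Primary income: -286.00 - 162.97 + 92.40 - 155.52 = -512.09
Secondary income: 115.46
Current account = 1328.88 + (-207.28) + (-512.09) + 115.46 = 724.97
(Excluded from the current account — capital account: debt forgiveness received from foreign official creditors 162.88, acquisition of foreign patents and trademarks (non-produced assets) 42.12; financial account: foreign purchases of equities on the domestic stock exchange 644.48.)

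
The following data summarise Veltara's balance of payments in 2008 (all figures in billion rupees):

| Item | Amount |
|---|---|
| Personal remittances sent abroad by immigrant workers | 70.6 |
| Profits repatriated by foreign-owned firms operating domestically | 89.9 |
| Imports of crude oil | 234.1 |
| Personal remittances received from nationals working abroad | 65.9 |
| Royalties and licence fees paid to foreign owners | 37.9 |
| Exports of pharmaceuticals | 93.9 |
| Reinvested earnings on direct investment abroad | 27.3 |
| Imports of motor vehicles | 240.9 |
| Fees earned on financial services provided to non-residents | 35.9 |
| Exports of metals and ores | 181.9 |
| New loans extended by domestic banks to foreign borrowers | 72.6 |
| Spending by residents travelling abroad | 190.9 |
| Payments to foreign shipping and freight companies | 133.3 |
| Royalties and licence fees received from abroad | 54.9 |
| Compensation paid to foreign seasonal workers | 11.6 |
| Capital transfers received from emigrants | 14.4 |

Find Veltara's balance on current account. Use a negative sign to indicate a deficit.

-549.4

Goods: 93.9 - 240.9 - 234.1 + 181.9 = -199.2
Services: 54.9 - 133.3 - 37.9 + 35.9 - 190.9 = -271.3
Primary income: -11.6 + 27.3 - 89.9 = -74.2
Secondary income: -70.6 + 65.9 = -4.7
Current account = (-199.2) + (-271.3) + (-74.2) + (-4.7) = -549.4
(Excluded from the current account — financial account: new loans extended by domestic banks to foreign borrowers 72.6; capital account: capital transfers received from emigrants 14.4.)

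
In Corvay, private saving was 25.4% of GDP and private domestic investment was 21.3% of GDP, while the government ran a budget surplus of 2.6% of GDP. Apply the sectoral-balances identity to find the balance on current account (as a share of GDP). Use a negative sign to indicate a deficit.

By the sectoral-balances identity, CA = (S_private - I) + (T - G).
Private balance = 25.4 - 21.3 = 4.1
Government balance (T - G) = 2.6
CA = 4.1 + 2.6 = 6.7

6.7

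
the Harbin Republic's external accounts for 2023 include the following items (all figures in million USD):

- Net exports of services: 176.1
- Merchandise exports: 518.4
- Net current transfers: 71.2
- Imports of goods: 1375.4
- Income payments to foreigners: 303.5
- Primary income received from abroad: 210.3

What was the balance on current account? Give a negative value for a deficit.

-702.9

Goods balance = 518.4 - 1375.4 = -857.0
Services balance = 176.1
Trade balance (goods + services) = -857.0 + 176.1 = -680.9
Net primary income = 210.3 - 303.5 = -93.2
Net secondary income = 71.2
Current account = -680.9 + (-93.2) + 71.2 = -702.9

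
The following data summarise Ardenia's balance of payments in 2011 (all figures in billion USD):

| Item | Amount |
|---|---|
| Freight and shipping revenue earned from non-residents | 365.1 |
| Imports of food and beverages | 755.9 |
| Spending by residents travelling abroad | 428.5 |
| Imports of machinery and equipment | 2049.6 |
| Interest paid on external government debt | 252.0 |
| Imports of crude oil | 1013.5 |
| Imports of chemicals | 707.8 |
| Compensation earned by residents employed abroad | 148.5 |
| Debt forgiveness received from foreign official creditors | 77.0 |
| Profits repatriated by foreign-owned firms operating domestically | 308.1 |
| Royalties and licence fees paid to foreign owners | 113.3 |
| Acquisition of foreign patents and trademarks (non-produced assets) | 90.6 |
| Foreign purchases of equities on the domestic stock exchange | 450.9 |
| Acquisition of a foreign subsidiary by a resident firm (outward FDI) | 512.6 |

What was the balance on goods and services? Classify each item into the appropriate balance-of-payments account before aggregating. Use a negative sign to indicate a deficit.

-4703.5

Goods: -707.8 - 1013.5 - 2049.6 - 755.9 = -4526.8
Services: 365.1 - 428.5 - 113.3 = -176.7
Trade balance = -4526.8 + (-176.7) = -4703.5
(Excluded from the trade balance — primary income: interest paid on external government debt 252.0, compensation earned by residents employed abroad 148.5, profits repatriated by foreign-owned firms operating domestically 308.1; capital account: debt forgiveness received from foreign official creditors 77.0, acquisition of foreign patents and trademarks (non-produced assets) 90.6; financial account: foreign purchases of equities on the domestic stock exchange 450.9, acquisition of a foreign subsidiary by a resident firm (outward FDI) 512.6.)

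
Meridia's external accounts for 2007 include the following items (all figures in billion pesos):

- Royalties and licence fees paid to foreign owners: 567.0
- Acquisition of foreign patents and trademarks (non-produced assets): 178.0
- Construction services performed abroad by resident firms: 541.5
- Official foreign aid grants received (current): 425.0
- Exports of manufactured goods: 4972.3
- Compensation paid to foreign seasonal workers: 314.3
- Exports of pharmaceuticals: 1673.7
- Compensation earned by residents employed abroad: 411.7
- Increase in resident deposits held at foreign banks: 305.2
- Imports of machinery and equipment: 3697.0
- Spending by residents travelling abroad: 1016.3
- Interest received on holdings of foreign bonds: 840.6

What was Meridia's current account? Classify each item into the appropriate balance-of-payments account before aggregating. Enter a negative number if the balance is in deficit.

Goods: 4972.3 + 1673.7 - 3697.0 = 2949.0
Services: 541.5 - 1016.3 - 567.0 = -1041.8
Primary income: -314.3 + 840.6 + 411.7 = 938.0
Secondary income: 425.0
Current account = 2949.0 + (-1041.8) + 938.0 + 425.0 = 3270.2
(Excluded from the current account — capital account: acquisition of foreign patents and trademarks (non-produced assets) 178.0; financial account: increase in resident deposits held at foreign banks 305.2.)

3270.2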